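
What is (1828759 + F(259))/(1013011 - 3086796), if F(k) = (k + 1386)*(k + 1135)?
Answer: -4121889/2073785 ≈ -1.9876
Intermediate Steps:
F(k) = (1135 + k)*(1386 + k) (F(k) = (1386 + k)*(1135 + k) = (1135 + k)*(1386 + k))
(1828759 + F(259))/(1013011 - 3086796) = (1828759 + (1573110 + 259² + 2521*259))/(1013011 - 3086796) = (1828759 + (1573110 + 67081 + 652939))/(-2073785) = (1828759 + 2293130)*(-1/2073785) = 4121889*(-1/2073785) = -4121889/2073785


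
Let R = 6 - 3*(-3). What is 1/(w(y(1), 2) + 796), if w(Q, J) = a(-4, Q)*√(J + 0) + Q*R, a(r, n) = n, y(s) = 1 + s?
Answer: 413/341134 - √2/341134 ≈ 0.0012065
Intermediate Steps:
R = 15 (R = 6 + 9 = 15)
w(Q, J) = 15*Q + Q*√J (w(Q, J) = Q*√(J + 0) + Q*15 = Q*√J + 15*Q = 15*Q + Q*√J)
1/(w(y(1), 2) + 796) = 1/((1 + 1)*(15 + √2) + 796) = 1/(2*(15 + √2) + 796) = 1/((30 + 2*√2) + 796) = 1/(826 + 2*√2)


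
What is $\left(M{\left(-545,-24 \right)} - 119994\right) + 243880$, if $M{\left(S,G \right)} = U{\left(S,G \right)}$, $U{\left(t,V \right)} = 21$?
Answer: $123907$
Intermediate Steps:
$M{\left(S,G \right)} = 21$
$\left(M{\left(-545,-24 \right)} - 119994\right) + 243880 = \left(21 - 119994\right) + 243880 = -119973 + 243880 = 123907$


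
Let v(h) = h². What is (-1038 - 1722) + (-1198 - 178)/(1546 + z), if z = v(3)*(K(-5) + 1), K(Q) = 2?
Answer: -4342856/1573 ≈ -2760.9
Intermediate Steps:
z = 27 (z = 3²*(2 + 1) = 9*3 = 27)
(-1038 - 1722) + (-1198 - 178)/(1546 + z) = (-1038 - 1722) + (-1198 - 178)/(1546 + 27) = -2760 - 1376/1573 = -4342856/1573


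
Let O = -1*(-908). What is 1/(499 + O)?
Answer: 1/1407 ≈ 0.00071073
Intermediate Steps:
O = 908
1/(499 + O) = 1/(499 + 908) = 1/1407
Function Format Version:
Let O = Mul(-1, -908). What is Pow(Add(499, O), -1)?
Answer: Rational(1, 1407) ≈ 0.00071073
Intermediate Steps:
O = 908
Pow(Add(499, O), -1) = Pow(Add(499, 908), -1) = Pow(1407, -1) = Rational(1, 1407)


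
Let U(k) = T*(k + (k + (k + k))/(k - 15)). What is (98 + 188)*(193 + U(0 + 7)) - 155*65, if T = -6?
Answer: 75231/2 ≈ 37616.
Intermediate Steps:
U(k) = -6*k - 18*k/(-15 + k) (U(k) = -6*(k + (k + (k + k))/(k - 15)) = -6*(k + (k + 2*k)/(-15 + k)) = -6*(k + (3*k)/(-15 + k)) = -6*(k + 3*k/(-15 + k)) = -6*k - 18*k/(-15 + k))
(98 + 188)*(193 + U(0 + 7)) - 155*65 = (98 + 188)*(193 + 6*(0 + 7)*(12 - (0 + 7))/(-15 + (0 + 7))) - 155*65 = 286*(193 + 6*7*(12 - 1*7)/(-15 + 7)) - 10075 = 286*(193 + 6*7*(12 - 7)/(-8)) - 10075 = 286*(193 + 6*7*(-⅛)*5) - 10075 = 286*(193 - 105/4) - 10075 = 286*(667/4) - 10075 = 95381/2 - 10075 = 75231/2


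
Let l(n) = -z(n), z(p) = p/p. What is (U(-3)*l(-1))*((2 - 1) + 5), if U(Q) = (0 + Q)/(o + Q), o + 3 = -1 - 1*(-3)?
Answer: -9/2 ≈ -4.5000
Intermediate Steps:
z(p) = 1
o = -1 (o = -3 + (-1 - 1*(-3)) = -3 + (-1 + 3) = -3 + 2 = -1)
l(n) = -1 (l(n) = -1*1 = -1)
U(Q) = Q/(-1 + Q) (U(Q) = (0 + Q)/(-1 + Q) = Q/(-1 + Q))
(U(-3)*l(-1))*((2 - 1) + 5) = (-3/(-1 - 3)*(-1))*((2 - 1) + 5) = (-3/(-4)*(-1))*(1 + 5) = (-3*(-1/4)*(-1))*6 = ((3/4)*(-1))*6 = -3/4*6 = -9/2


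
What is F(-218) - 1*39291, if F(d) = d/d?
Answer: -39290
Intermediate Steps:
F(d) = 1
F(-218) - 1*39291 = 1 - 1*39291 = 1 - 39291 = -39290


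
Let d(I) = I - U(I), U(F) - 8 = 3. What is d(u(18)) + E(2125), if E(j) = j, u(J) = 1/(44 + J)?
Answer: 131069/62 ≈ 2114.0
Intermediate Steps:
U(F) = 11 (U(F) = 8 + 3 = 11)
d(I) = -11 + I (d(I) = I - 1*11 = I - 11 = -11 + I)
d(u(18)) + E(2125) = (-11 + 1/(44 + 18)) + 2125 = (-11 + 1/62) + 2125 = -681/62 + 2125 = 131069/62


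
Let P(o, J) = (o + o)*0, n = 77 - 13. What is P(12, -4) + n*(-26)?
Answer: -1664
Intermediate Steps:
n = 64
P(o, J) = 0 (P(o, J) = (2*o)*0 = 0)
P(12, -4) + n*(-26) = 0 + 64*(-26) = 0 - 1664 = -1664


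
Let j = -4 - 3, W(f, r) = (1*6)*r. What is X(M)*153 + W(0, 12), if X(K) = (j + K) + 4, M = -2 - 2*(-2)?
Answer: -81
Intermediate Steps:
W(f, r) = 6*r
M = 2 (M = -2 + 4 = 2)
j = -7
X(K) = -3 + K (X(K) = (-7 + K) + 4 = -3 + K)
X(M)*153 + W(0, 12) = (-3 + 2)*153 + 6*12 = -1*153 + 72 = -153 + 72 = -81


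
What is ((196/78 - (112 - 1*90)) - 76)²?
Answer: 13868176/1521 ≈ 9117.8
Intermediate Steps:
((196/78 - (112 - 1*90)) - 76)² = ((196*(1/78) - (112 - 90)) - 76)² = ((98/39 - 1*22) - 76)² = ((98/39 - 22) - 76)² = (-760/39 - 76)² = (-3724/39)² = 13868176/1521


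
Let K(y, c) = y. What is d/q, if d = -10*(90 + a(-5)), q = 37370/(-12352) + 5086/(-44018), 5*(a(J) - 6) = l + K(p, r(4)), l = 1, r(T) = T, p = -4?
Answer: 129674915136/426943733 ≈ 303.73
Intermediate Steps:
a(J) = 27/5 (a(J) = 6 + (1 - 4)/5 = 6 + (⅕)*(-3) = 6 - ⅗ = 27/5)
q = -426943733/135927584 (q = 37370*(-1/12352) + 5086*(-1/44018) = -18685/6176 - 2543/22009 = -426943733/135927584 ≈ -3.1410)
d = -954 (d = -10*(90 + 27/5) = -10*477/5 = -954)
d/q = -954/(-426943733/135927584) = -954*(-135927584/426943733) = 129674915136/426943733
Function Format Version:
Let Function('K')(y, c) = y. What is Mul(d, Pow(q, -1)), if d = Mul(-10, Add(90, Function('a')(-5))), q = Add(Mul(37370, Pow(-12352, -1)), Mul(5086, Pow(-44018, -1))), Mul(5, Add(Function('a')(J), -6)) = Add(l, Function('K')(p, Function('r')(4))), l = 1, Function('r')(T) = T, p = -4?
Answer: Rational(129674915136, 426943733) ≈ 303.73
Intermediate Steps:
Function('a')(J) = Rational(27, 5) (Function('a')(J) = Add(6, Mul(Rational(1, 5), Add(1, -4))) = Add(6, Mul(Rational(1, 5), -3)) = Add(6, Rational(-3, 5)) = Rational(27, 5))
q = Rational(-426943733, 135927584) (q = Add(Mul(37370, Rational(-1, 12352)), Mul(5086, Rational(-1, 44018))) = Add(Rational(-18685, 6176), Rational(-2543, 22009)) = Rational(-426943733, 135927584) ≈ -3.1410)
d = -954 (d = Mul(-10, Add(90, Rational(27, 5))) = Mul(-10, Rational(477, 5)) = -954)
Mul(d, Pow(q, -1)) = Mul(-954, Pow(Rational(-426943733, 135927584), -1)) = Mul(-954, Rational(-135927584, 426943733)) = Rational(129674915136, 426943733)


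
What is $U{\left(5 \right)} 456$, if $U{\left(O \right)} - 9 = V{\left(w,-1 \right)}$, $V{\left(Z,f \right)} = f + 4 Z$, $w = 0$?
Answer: $3648$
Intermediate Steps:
$U{\left(O \right)} = 8$ ($U{\left(O \right)} = 9 + \left(-1 + 4 \cdot 0\right) = 9 + \left(-1 + 0\right) = 9 - 1 = 8$)
$U{\left(5 \right)} 456 = 8 \cdot 456 = 3648$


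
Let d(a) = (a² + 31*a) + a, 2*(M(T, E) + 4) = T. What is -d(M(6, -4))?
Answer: 31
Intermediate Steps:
M(T, E) = -4 + T/2
d(a) = a² + 32*a
-d(M(6, -4)) = -(-4 + (½)*6)*(32 + (-4 + (½)*6)) = -(-4 + 3)*(32 + (-4 + 3)) = -(-1)*(32 - 1) = -(-1)*31 = -1*(-31) = 31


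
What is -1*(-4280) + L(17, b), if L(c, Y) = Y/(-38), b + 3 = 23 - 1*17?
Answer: 162637/38 ≈ 4279.9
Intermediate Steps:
b = 3 (b = -3 + (23 - 1*17) = -3 + (23 - 17) = -3 + 6 = 3)
L(c, Y) = -Y/38 (L(c, Y) = Y*(-1/38) = -Y/38)
-1*(-4280) + L(17, b) = -1*(-4280) - 1/38*3 = 4280 - 3/38 = 162637/38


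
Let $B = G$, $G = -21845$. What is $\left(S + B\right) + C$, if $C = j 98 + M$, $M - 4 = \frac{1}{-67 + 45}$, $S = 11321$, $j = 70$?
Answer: $- \frac{80521}{22} \approx -3660.0$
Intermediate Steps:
$B = -21845$
$M = \frac{87}{22}$ ($M = 4 + \frac{1}{-67 + 45} = 4 + \frac{1}{-22} = 4 - \frac{1}{22} = \frac{87}{22} \approx 3.9545$)
$C = \frac{151007}{22}$ ($C = 70 \cdot 98 + \frac{87}{22} = 6860 + \frac{87}{22} = \frac{151007}{22} \approx 6864.0$)
$\left(S + B\right) + C = \left(11321 - 21845\right) + \frac{151007}{22} = -10524 + \frac{151007}{22} = - \frac{80521}{22}$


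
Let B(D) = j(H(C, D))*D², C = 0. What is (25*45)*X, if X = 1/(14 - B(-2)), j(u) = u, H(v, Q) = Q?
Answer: 1125/22 ≈ 51.136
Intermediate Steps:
B(D) = D³ (B(D) = D*D² = D³)
X = 1/22 (X = 1/(14 - 1*(-2)³) = 1/(14 - 1*(-8)) = 1/(14 + 8) = 1/22 ≈ 0.045455)
(25*45)*X = (25*45)*(1/22) = 1125*(1/22) = 1125/22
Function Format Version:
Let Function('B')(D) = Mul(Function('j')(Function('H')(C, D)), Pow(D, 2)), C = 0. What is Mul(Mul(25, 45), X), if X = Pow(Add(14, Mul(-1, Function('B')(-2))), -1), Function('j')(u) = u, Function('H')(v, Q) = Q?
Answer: Rational(1125, 22) ≈ 51.136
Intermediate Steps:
Function('B')(D) = Pow(D, 3) (Function('B')(D) = Mul(D, Pow(D, 2)) = Pow(D, 3))
X = Rational(1, 22) (X = Pow(Add(14, Mul(-1, Pow(-2, 3))), -1) = Pow(Add(14, Mul(-1, -8)), -1) = Pow(Add(14, 8), -1) = Pow(22, -1) = Rational(1, 22) ≈ 0.045455)
Mul(Mul(25, 45), X) = Mul(Mul(25, 45), Rational(1, 22)) = Mul(1125, Rational(1, 22)) = Rational(1125, 22)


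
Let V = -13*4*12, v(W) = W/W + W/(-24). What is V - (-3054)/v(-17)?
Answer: 47712/41 ≈ 1163.7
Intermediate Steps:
v(W) = 1 - W/24 (v(W) = 1 + W*(-1/24) = 1 - W/24)
V = -624 (V = -52*12 = -624)
V - (-3054)/v(-17) = -624 - (-3054)/(1 - 1/24*(-17)) = -624 - (-3054)/(1 + 17/24) = -624 - (-3054)/41/24 = -624 - (-3054)*24/41 = -624 - 1*(-73296/41) = -624 + 73296/41 = 47712/41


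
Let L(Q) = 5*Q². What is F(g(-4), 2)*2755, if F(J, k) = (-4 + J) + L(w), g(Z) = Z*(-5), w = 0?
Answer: 44080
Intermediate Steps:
g(Z) = -5*Z
F(J, k) = -4 + J (F(J, k) = (-4 + J) + 5*0² = (-4 + J) + 5*0 = (-4 + J) + 0 = -4 + J)
F(g(-4), 2)*2755 = (-4 - 5*(-4))*2755 = (-4 + 20)*2755 = 16*2755 = 44080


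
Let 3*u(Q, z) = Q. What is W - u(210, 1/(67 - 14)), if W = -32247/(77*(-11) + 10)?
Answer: -2927/93 ≈ -31.473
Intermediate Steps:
u(Q, z) = Q/3
W = 3583/93 (W = -32247/(-847 + 10) = -32247/(-837) = -32247*(-1/837) = 3583/93 ≈ 38.527)
W - u(210, 1/(67 - 14)) = 3583/93 - 210/3 = 3583/93 - 1*70 = 3583/93 - 70 = -2927/93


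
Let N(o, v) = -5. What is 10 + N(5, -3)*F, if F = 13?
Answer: -55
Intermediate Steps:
10 + N(5, -3)*F = 10 - 5*13 = 10 - 65 = -55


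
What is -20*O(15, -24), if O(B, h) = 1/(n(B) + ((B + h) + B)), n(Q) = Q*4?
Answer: -10/33 ≈ -0.30303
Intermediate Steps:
n(Q) = 4*Q
O(B, h) = 1/(h + 6*B) (O(B, h) = 1/(4*B + ((B + h) + B)) = 1/(4*B + (h + 2*B)) = 1/(h + 6*B))
-20*O(15, -24) = -20/(-24 + 6*15) = -20/(-24 + 90) = -20/66 = -20*1/66 = -10/33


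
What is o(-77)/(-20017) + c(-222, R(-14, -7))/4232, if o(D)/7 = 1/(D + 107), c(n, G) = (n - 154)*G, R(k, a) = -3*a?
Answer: -592707073/317669790 ≈ -1.8658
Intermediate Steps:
c(n, G) = G*(-154 + n) (c(n, G) = (-154 + n)*G = G*(-154 + n))
o(D) = 7/(107 + D) (o(D) = 7/(D + 107) = 7/(107 + D))
o(-77)/(-20017) + c(-222, R(-14, -7))/4232 = (7/(107 - 77))/(-20017) + ((-3*(-7))*(-154 - 222))/4232 = (7/30)*(-1/20017) + (21*(-376))*(1/4232) = (7*(1/30))*(-1/20017) - 7896*1/4232 = (7/30)*(-1/20017) - 987/529 = -7/600510 - 987/529 = -592707073/317669790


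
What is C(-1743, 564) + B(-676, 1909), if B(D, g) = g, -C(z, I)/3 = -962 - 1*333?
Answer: 5794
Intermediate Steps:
C(z, I) = 3885 (C(z, I) = -3*(-962 - 1*333) = -3*(-962 - 333) = -3*(-1295) = 3885)
C(-1743, 564) + B(-676, 1909) = 3885 + 1909 = 5794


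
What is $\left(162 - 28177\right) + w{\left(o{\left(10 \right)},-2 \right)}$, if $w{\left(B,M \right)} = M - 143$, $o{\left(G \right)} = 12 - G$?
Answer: $-28160$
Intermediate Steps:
$w{\left(B,M \right)} = -143 + M$
$\left(162 - 28177\right) + w{\left(o{\left(10 \right)},-2 \right)} = \left(162 - 28177\right) - 145 = -28015 - 145 = -28160$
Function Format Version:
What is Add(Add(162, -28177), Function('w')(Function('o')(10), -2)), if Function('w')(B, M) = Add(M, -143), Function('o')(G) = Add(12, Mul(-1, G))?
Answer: -28160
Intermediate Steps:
Function('w')(B, M) = Add(-143, M)
Add(Add(162, -28177), Function('w')(Function('o')(10), -2)) = Add(Add(162, -28177), Add(-143, -2)) = Add(-28015, -145) = -28160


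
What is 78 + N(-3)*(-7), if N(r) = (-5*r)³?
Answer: -23547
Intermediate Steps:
N(r) = -125*r³
78 + N(-3)*(-7) = 78 - 125*(-3)³*(-7) = 78 - 125*(-27)*(-7) = 78 + 3375*(-7) = 78 - 23625 = -23547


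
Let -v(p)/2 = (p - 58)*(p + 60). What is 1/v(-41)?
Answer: 1/3762 ≈ 0.00026582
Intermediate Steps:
v(p) = -2*(-58 + p)*(60 + p) (v(p) = -2*(p - 58)*(p + 60) = -2*(-58 + p)*(60 + p))
1/v(-41) = 1/(6960 - 4*(-41) - 2*(-41)²) = 1/(6960 + 164 - 2*1681) = 1/(6960 + 164 - 3362) = 1/3762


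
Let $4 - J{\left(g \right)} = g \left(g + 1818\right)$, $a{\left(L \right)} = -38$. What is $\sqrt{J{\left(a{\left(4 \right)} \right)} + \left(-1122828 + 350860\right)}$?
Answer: $2 i \sqrt{176081} \approx 839.24 i$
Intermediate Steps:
$J{\left(g \right)} = 4 - g \left(1818 + g\right)$ ($J{\left(g \right)} = 4 - g \left(g + 1818\right) = 4 - g \left(1818 + g\right)$)
$\sqrt{J{\left(a{\left(4 \right)} \right)} + \left(-1122828 + 350860\right)} = \sqrt{\left(4 - \left(-38\right)^{2} - -69084\right) + \left(-1122828 + 350860\right)} = \sqrt{\left(4 - 1444 + 69084\right) - 771968} = \sqrt{67644 - 771968} = \sqrt{-704324} = 2 i \sqrt{176081}$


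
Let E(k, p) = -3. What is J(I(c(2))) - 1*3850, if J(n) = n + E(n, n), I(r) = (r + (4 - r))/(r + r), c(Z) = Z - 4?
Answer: -3854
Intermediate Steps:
c(Z) = -4 + Z
I(r) = 2/r (I(r) = 4/((2*r)) = 4*(1/(2*r)) = 2/r)
J(n) = -3 + n (J(n) = n - 3 = -3 + n)
J(I(c(2))) - 1*3850 = (-3 + 2/(-4 + 2)) - 1*3850 = (-3 + 2/(-2)) - 3850 = (-3 + 2*(-1/2)) - 3850 = (-3 - 1) - 3850 = -4 - 3850 = -3854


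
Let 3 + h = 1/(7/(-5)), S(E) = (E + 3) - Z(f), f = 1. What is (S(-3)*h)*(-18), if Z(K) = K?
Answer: -468/7 ≈ -66.857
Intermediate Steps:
S(E) = 2 + E (S(E) = (E + 3) - 1*1 = (3 + E) - 1 = 2 + E)
h = -26/7 (h = -3 + 1/(7/(-5)) = -3 + 1/(7*(-⅕)) = -3 + 1/(-7/5) = -3 - 5/7 = -26/7 ≈ -3.7143)
(S(-3)*h)*(-18) = ((2 - 3)*(-26/7))*(-18) = -1*(-26/7)*(-18) = (26/7)*(-18) = -468/7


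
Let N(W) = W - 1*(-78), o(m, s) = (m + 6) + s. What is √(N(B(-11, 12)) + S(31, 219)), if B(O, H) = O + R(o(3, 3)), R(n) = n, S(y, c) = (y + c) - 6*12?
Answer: √257 ≈ 16.031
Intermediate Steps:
o(m, s) = 6 + m + s (o(m, s) = (6 + m) + s = 6 + m + s)
S(y, c) = -72 + c + y (S(y, c) = (c + y) - 72 = -72 + c + y)
B(O, H) = 12 + O (B(O, H) = O + (6 + 3 + 3) = O + 12 = 12 + O)
N(W) = 78 + W (N(W) = W + 78 = 78 + W)
√(N(B(-11, 12)) + S(31, 219)) = √((78 + (12 - 11)) + (-72 + 219 + 31)) = √((78 + 1) + 178) = √(79 + 178) = √257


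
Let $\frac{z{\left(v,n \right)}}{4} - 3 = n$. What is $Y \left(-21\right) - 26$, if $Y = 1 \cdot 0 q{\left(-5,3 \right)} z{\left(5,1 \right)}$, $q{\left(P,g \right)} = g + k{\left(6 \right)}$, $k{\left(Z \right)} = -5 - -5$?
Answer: $-26$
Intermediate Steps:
$k{\left(Z \right)} = 0$ ($k{\left(Z \right)} = -5 + 5 = 0$)
$z{\left(v,n \right)} = 12 + 4 n$
$q{\left(P,g \right)} = g$ ($q{\left(P,g \right)} = g + 0 = g$)
$Y = 0$ ($Y = 1 \cdot 0 \cdot 3 \left(12 + 4 \cdot 1\right) = 1 \cdot 0 \left(12 + 4\right) = 1 \cdot 0 \cdot 16 = 1 \cdot 0 = 0$)
$Y \left(-21\right) - 26 = 0 \left(-21\right) - 26 = 0 - 26 = -26$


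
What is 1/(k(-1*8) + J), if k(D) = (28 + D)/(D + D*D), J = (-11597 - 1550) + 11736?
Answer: -14/19749 ≈ -0.00070890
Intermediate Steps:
J = -1411 (J = -13147 + 11736 = -1411)
k(D) = (28 + D)/(D + D²)
1/(k(-1*8) + J) = 1/((28 - 1*8)/(((-1*8))*(1 - 1*8)) - 1411) = 1/((28 - 8)/((-8)*(1 - 8)) - 1411) = 1/(-⅛*20/(-7) - 1411) = 1/(-⅛*(-⅐)*20 - 1411) = 1/(5/14 - 1411) = 1/(-19749/14) = -14/19749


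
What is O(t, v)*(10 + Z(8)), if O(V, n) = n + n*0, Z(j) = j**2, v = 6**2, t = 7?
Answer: 2664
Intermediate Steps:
v = 36
O(V, n) = n (O(V, n) = n + 0 = n)
O(t, v)*(10 + Z(8)) = 36*(10 + 8**2) = 36*(10 + 64) = 36*74 = 2664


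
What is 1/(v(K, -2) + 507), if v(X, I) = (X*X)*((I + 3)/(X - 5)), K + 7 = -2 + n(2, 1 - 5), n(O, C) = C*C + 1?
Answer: 3/1585 ≈ 0.0018927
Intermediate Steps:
n(O, C) = 1 + C² (n(O, C) = C² + 1 = 1 + C²)
K = 8 (K = -7 + (-2 + (1 + (1 - 5)²)) = -7 + (-2 + (1 + (-4)²)) = -7 + (-2 + (1 + 16)) = -7 + (-2 + 17) = -7 + 15 = 8)
v(X, I) = X²*(3 + I)/(-5 + X) (v(X, I) = X²*((3 + I)/(-5 + X)) = X²*(3 + I)/(-5 + X))
1/(v(K, -2) + 507) = 1/(8²*(3 - 2)/(-5 + 8) + 507) = 1/(64*1/3 + 507) = 1/(64*(⅓)*1 + 507) = 1/(64/3 + 507) = 1/(1585/3) = 3/1585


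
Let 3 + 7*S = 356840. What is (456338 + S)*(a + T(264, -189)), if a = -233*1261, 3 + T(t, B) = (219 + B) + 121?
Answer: -1042864028995/7 ≈ -1.4898e+11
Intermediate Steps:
S = 356837/7 (S = -3/7 + (⅐)*356840 = -3/7 + 356840/7 = 356837/7 ≈ 50977.)
T(t, B) = 337 + B (T(t, B) = -3 + ((219 + B) + 121) = -3 + (340 + B) = 337 + B)
a = -293813
(456338 + S)*(a + T(264, -189)) = (456338 + 356837/7)*(-293813 + (337 - 189)) = 3551203*(-293813 + 148)/7 = (3551203/7)*(-293665) = -1042864028995/7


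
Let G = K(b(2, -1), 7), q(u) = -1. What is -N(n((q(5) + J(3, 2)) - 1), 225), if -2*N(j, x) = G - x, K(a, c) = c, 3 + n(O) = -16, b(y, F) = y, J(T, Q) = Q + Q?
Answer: -109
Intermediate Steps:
J(T, Q) = 2*Q
n(O) = -19 (n(O) = -3 - 16 = -19)
G = 7
N(j, x) = -7/2 + x/2 (N(j, x) = -(7 - x)/2 = -7/2 + x/2)
-N(n((q(5) + J(3, 2)) - 1), 225) = -(-7/2 + (½)*225) = -(-7/2 + 225/2) = -1*109 = -109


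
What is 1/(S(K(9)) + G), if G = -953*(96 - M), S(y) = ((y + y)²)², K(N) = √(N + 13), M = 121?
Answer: 1/31569 ≈ 3.1677e-5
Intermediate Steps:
K(N) = √(13 + N)
S(y) = 16*y⁴ (S(y) = ((2*y)²)² = (4*y²)² = 16*y⁴)
G = 23825 (G = -953*(96 - 1*121) = -953*(96 - 121) = -953*(-25) = 23825)
1/(S(K(9)) + G) = 1/(16*(√(13 + 9))⁴ + 23825) = 1/(16*(√22)⁴ + 23825) = 1/(16*484 + 23825) = 1/(7744 + 23825) = 1/31569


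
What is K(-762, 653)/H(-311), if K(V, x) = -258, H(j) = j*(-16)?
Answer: -129/2488 ≈ -0.051849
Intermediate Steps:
H(j) = -16*j
K(-762, 653)/H(-311) = -258/((-16*(-311))) = -258/4976 = -258*1/4976 = -129/2488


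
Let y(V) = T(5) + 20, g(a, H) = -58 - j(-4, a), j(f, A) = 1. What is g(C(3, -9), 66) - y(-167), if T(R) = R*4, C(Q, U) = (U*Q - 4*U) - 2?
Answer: -99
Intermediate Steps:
C(Q, U) = -2 - 4*U + Q*U (C(Q, U) = (Q*U - 4*U) - 2 = (-4*U + Q*U) - 2 = -2 - 4*U + Q*U)
T(R) = 4*R
g(a, H) = -59 (g(a, H) = -58 - 1*1 = -58 - 1 = -59)
y(V) = 40 (y(V) = 4*5 + 20 = 20 + 20 = 40)
g(C(3, -9), 66) - y(-167) = -59 - 1*40 = -59 - 40 = -99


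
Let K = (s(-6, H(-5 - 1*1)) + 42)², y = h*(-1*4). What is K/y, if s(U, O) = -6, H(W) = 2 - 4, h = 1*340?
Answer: -81/85 ≈ -0.95294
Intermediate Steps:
h = 340
H(W) = -2
y = -1360 (y = 340*(-1*4) = 340*(-4) = -1360)
K = 1296 (K = (-6 + 42)² = 36² = 1296)
K/y = 1296/(-1360) = 1296*(-1/1360) = -81/85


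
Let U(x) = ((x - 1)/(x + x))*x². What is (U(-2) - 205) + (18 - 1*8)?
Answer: -192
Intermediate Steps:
U(x) = x*(-1 + x)/2 (U(x) = ((-1 + x)/((2*x)))*x² = ((-1 + x)*(1/(2*x)))*x² = ((-1 + x)/(2*x))*x² = x*(-1 + x)/2)
(U(-2) - 205) + (18 - 1*8) = ((½)*(-2)*(-1 - 2) - 205) + (18 - 1*8) = ((½)*(-2)*(-3) - 205) + (18 - 8) = (3 - 205) + 10 = -202 + 10 = -192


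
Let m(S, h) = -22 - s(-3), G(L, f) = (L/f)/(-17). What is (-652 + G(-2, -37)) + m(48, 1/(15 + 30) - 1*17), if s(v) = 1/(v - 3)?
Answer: -2543059/3774 ≈ -673.84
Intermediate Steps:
s(v) = 1/(-3 + v)
G(L, f) = -L/(17*f) (G(L, f) = (L/f)*(-1/17) = -L/(17*f))
m(S, h) = -131/6 (m(S, h) = -22 - 1/(-3 - 3) = -22 - 1/(-6) = -22 - 1*(-⅙) = -22 + ⅙ = -131/6)
(-652 + G(-2, -37)) + m(48, 1/(15 + 30) - 1*17) = (-652 - 1/17*(-2)/(-37)) - 131/6 = (-652 - 1/17*(-2)*(-1/37)) - 131/6 = (-652 - 2/629) - 131/6 = -410110/629 - 131/6 = -2543059/3774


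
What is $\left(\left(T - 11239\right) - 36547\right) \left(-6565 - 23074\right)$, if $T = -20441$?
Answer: $2022180053$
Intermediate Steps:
$\left(\left(T - 11239\right) - 36547\right) \left(-6565 - 23074\right) = \left(\left(-20441 - 11239\right) - 36547\right) \left(-6565 - 23074\right) = \left(-31680 - 36547\right) \left(-29639\right) = \left(-68227\right) \left(-29639\right) = 2022180053$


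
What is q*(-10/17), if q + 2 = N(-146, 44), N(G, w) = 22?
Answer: -200/17 ≈ -11.765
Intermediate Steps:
q = 20 (q = -2 + 22 = 20)
q*(-10/17) = 20*(-10/17) = -200/17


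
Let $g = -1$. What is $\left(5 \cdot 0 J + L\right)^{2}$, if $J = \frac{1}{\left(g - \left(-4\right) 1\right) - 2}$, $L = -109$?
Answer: $11881$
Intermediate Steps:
$J = 1$ ($J = \frac{1}{\left(-1 - \left(-4\right) 1\right) - 2} = \frac{1}{\left(-1 - -4\right) - 2} = \frac{1}{\left(-1 + 4\right) - 2} = \frac{1}{3 - 2} = 1^{-1} = 1$)
$\left(5 \cdot 0 J + L\right)^{2} = \left(5 \cdot 0 \cdot 1 - 109\right)^{2} = \left(0 \cdot 1 - 109\right)^{2} = \left(0 - 109\right)^{2} = \left(-109\right)^{2} = 11881$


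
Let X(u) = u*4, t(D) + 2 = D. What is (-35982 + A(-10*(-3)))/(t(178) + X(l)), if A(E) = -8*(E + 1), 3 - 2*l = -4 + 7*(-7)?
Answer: -18115/144 ≈ -125.80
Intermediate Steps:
l = 28 (l = 3/2 - (-4 + 7*(-7))/2 = 3/2 - (-4 - 49)/2 = 3/2 - 1/2*(-53) = 3/2 + 53/2 = 28)
t(D) = -2 + D
X(u) = 4*u
A(E) = -8 - 8*E (A(E) = -8*(1 + E) = -8 - 8*E)
(-35982 + A(-10*(-3)))/(t(178) + X(l)) = (-35982 + (-8 - (-80)*(-3)))/((-2 + 178) + 4*28) = (-35982 + (-8 - 8*30))/(176 + 112) = (-35982 + (-8 - 240))/288 = (-35982 - 248)*(1/288) = -36230*1/288 = -18115/144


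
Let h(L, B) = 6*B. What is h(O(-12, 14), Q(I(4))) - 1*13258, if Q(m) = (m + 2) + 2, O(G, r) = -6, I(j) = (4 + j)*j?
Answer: -13042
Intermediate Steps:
I(j) = j*(4 + j)
Q(m) = 4 + m (Q(m) = (2 + m) + 2 = 4 + m)
h(O(-12, 14), Q(I(4))) - 1*13258 = 6*(4 + 4*(4 + 4)) - 1*13258 = 6*(4 + 4*8) - 13258 = 6*(4 + 32) - 13258 = 6*36 - 13258 = 216 - 13258 = -13042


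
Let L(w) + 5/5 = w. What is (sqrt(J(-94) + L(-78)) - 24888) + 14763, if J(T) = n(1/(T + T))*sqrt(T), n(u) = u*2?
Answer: -10125 + sqrt(-698044 - 94*I*sqrt(94))/94 ≈ -10125.0 - 8.8882*I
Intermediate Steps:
n(u) = 2*u
L(w) = -1 + w
J(T) = 1/sqrt(T) (J(T) = (2/(T + T))*sqrt(T) = (2/((2*T)))*sqrt(T) = (2*(1/(2*T)))*sqrt(T) = sqrt(T)/T = 1/sqrt(T))
(sqrt(J(-94) + L(-78)) - 24888) + 14763 = (sqrt(1/sqrt(-94) + (-1 - 78)) - 24888) + 14763 = (sqrt(-I*sqrt(94)/94 - 79) - 24888) + 14763 = (sqrt(-79 - I*sqrt(94)/94) - 24888) + 14763 = (-24888 + sqrt(-79 - I*sqrt(94)/94)) + 14763 = -10125 + sqrt(-79 - I*sqrt(94)/94)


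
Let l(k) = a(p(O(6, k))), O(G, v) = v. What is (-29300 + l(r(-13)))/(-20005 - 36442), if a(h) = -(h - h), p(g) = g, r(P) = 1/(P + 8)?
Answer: 29300/56447 ≈ 0.51907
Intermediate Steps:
r(P) = 1/(8 + P)
a(h) = 0 (a(h) = -1*0 = 0)
l(k) = 0
(-29300 + l(r(-13)))/(-20005 - 36442) = (-29300 + 0)/(-20005 - 36442) = -29300/(-56447) = -29300*(-1/56447) = 29300/56447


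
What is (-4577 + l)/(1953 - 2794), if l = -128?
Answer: 4705/841 ≈ 5.5945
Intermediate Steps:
(-4577 + l)/(1953 - 2794) = (-4577 - 128)/(1953 - 2794) = -4705/(-841) = -4705*(-1/841) = 4705/841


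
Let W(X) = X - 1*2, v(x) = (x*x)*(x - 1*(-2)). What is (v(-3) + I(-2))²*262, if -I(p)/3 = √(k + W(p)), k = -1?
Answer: 9432 + 14148*I*√5 ≈ 9432.0 + 31636.0*I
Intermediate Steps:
v(x) = x²*(2 + x) (v(x) = x²*(x + 2) = x²*(2 + x))
W(X) = -2 + X (W(X) = X - 2 = -2 + X)
I(p) = -3*√(-3 + p) (I(p) = -3*√(-1 + (-2 + p)) = -3*√(-3 + p))
(v(-3) + I(-2))²*262 = ((-3)²*(2 - 3) - 3*√(-3 - 2))²*262 = (9*(-1) - 3*I*√5)²*262 = (-9 - 3*I*√5)²*262 = 262*(-9 - 3*I*√5)²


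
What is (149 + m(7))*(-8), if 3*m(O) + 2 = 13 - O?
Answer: -3608/3 ≈ -1202.7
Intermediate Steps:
m(O) = 11/3 - O/3 (m(O) = -⅔ + (13 - O)/3 = -⅔ + (13/3 - O/3) = 11/3 - O/3)
(149 + m(7))*(-8) = (149 + (11/3 - ⅓*7))*(-8) = (149 + (11/3 - 7/3))*(-8) = (149 + 4/3)*(-8) = (451/3)*(-8) = -3608/3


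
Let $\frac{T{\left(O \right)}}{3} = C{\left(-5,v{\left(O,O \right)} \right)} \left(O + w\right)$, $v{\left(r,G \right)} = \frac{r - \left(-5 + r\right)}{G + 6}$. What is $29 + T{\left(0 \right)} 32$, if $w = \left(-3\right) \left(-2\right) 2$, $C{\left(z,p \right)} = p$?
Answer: $989$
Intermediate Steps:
$v{\left(r,G \right)} = \frac{5}{6 + G}$
$w = 12$ ($w = 6 \cdot 2 = 12$)
$T{\left(O \right)} = \frac{15 \left(12 + O\right)}{6 + O}$ ($T{\left(O \right)} = 3 \frac{5}{6 + O} \left(O + 12\right) = 3 \frac{5}{6 + O} \left(12 + O\right) = 3 \frac{5 \left(12 + O\right)}{6 + O} = \frac{15 \left(12 + O\right)}{6 + O}$)
$29 + T{\left(0 \right)} 32 = 29 + \frac{15 \left(12 + 0\right)}{6 + 0} \cdot 32 = 29 + 15 \cdot \frac{1}{6} \cdot 12 \cdot 32 = 29 + 30 \cdot 32 = 29 + 960 = 989$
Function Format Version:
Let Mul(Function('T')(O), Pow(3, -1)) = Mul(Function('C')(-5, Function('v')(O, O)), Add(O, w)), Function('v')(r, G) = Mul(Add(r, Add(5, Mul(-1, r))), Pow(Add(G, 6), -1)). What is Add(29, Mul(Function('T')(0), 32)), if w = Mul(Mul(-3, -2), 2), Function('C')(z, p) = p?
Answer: 989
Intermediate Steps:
Function('v')(r, G) = Mul(5, Pow(Add(6, G), -1))
w = 12 (w = Mul(6, 2) = 12)
Function('T')(O) = Mul(15, Pow(Add(6, O), -1), Add(12, O)) (Function('T')(O) = Mul(3, Mul(Mul(5, Pow(Add(6, O), -1)), Add(O, 12))) = Mul(3, Mul(Mul(5, Pow(Add(6, O), -1)), Add(12, O))) = Mul(3, Mul(5, Pow(Add(6, O), -1), Add(12, O))) = Mul(15, Pow(Add(6, O), -1), Add(12, O)))
Add(29, Mul(Function('T')(0), 32)) = Add(29, Mul(Mul(15, Pow(Add(6, 0), -1), Add(12, 0)), 32)) = Add(29, Mul(Mul(15, Pow(6, -1), 12), 32)) = Add(29, Mul(Mul(15, Rational(1, 6), 12), 32)) = Add(29, Mul(30, 32)) = Add(29, 960) = 989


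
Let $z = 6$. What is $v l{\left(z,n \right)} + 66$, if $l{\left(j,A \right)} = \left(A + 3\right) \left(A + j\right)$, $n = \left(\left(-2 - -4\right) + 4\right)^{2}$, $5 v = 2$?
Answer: $\frac{3606}{5} \approx 721.2$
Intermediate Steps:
$v = \frac{2}{5}$ ($v = \frac{1}{5} \cdot 2 = \frac{2}{5} \approx 0.4$)
$n = 36$ ($n = \left(\left(-2 + 4\right) + 4\right)^{2} = \left(2 + 4\right)^{2} = 6^{2} = 36$)
$l{\left(j,A \right)} = \left(3 + A\right) \left(A + j\right)$
$v l{\left(z,n \right)} + 66 = \frac{2 \left(36^{2} + 3 \cdot 36 + 3 \cdot 6 + 36 \cdot 6\right)}{5} + 66 = \frac{2 \left(1296 + 108 + 18 + 216\right)}{5} + 66 = \frac{2}{5} \cdot 1638 + 66 = \frac{3276}{5} + 66 = \frac{3606}{5}$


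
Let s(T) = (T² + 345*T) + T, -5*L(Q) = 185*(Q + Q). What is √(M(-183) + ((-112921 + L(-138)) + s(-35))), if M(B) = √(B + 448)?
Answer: √(-113594 + √265) ≈ 337.01*I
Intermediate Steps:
M(B) = √(448 + B)
L(Q) = -74*Q (L(Q) = -37*(Q + Q) = -37*2*Q = -74*Q)
s(T) = T² + 346*T
√(M(-183) + ((-112921 + L(-138)) + s(-35))) = √(√(448 - 183) + ((-112921 - 74*(-138)) - 35*(346 - 35))) = √(√265 + ((-112921 + 10212) - 35*311)) = √(√265 + (-102709 - 10885)) = √(√265 - 113594) = √(-113594 + √265)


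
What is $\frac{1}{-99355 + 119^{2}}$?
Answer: $- \frac{1}{85194} \approx -1.1738 \cdot 10^{-5}$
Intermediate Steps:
$\frac{1}{-99355 + 119^{2}} = \frac{1}{-99355 + 14161} = \frac{1}{-85194} = - \frac{1}{85194}$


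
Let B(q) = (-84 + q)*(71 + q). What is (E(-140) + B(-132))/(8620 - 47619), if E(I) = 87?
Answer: -13263/38999 ≈ -0.34009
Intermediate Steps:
(E(-140) + B(-132))/(8620 - 47619) = (87 + (-5964 + (-132)**2 - 13*(-132)))/(8620 - 47619) = (87 + (-5964 + 17424 + 1716))/(-38999) = (87 + 13176)*(-1/38999) = 13263*(-1/38999) = -13263/38999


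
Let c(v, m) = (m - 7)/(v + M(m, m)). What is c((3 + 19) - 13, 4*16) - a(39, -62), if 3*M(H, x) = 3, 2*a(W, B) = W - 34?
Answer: 16/5 ≈ 3.2000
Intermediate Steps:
a(W, B) = -17 + W/2 (a(W, B) = (W - 34)/2 = (-34 + W)/2 = -17 + W/2)
M(H, x) = 1 (M(H, x) = (⅓)*3 = 1)
c(v, m) = (-7 + m)/(1 + v) (c(v, m) = (m - 7)/(v + 1) = (-7 + m)/(1 + v))
c((3 + 19) - 13, 4*16) - a(39, -62) = (-7 + 4*16)/(1 + ((3 + 19) - 13)) - (-17 + (½)*39) = (-7 + 64)/(1 + (22 - 13)) - (-17 + 39/2) = 57/(1 + 9) - 1*5/2 = 57/10 - 5/2 = 16/5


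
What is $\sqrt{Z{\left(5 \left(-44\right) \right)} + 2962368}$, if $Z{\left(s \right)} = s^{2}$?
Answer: $4 \sqrt{188173} \approx 1735.2$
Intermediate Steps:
$\sqrt{Z{\left(5 \left(-44\right) \right)} + 2962368} = \sqrt{\left(5 \left(-44\right)\right)^{2} + 2962368} = \sqrt{\left(-220\right)^{2} + 2962368} = \sqrt{48400 + 2962368} = \sqrt{3010768} = 4 \sqrt{188173}$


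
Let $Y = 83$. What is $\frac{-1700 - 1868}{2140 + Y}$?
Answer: $- \frac{3568}{2223} \approx -1.605$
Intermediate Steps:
$\frac{-1700 - 1868}{2140 + Y} = \frac{-1700 - 1868}{2140 + 83} = - \frac{3568}{2223}$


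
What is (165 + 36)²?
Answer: 40401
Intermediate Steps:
(165 + 36)² = 201² = 40401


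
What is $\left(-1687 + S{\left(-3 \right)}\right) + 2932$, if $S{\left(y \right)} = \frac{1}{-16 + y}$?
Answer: $\frac{23654}{19} \approx 1244.9$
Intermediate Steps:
$\left(-1687 + S{\left(-3 \right)}\right) + 2932 = \left(-1687 + \frac{1}{-16 - 3}\right) + 2932 = \left(-1687 + \frac{1}{-19}\right) + 2932 = \left(-1687 - \frac{1}{19}\right) + 2932 = - \frac{32054}{19} + 2932 = \frac{23654}{19}$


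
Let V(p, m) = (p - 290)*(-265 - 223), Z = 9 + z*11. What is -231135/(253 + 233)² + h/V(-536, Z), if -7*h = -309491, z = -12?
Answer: -6893734261/7933981104 ≈ -0.86889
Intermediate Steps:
h = 44213 (h = -⅐*(-309491) = 44213)
Z = -123 (Z = 9 - 12*11 = 9 - 132 = -123)
V(p, m) = 141520 - 488*p (V(p, m) = (-290 + p)*(-488) = 141520 - 488*p)
-231135/(253 + 233)² + h/V(-536, Z) = -231135/(253 + 233)² + 44213/(141520 - 488*(-536)) = -231135/(486²) + 44213/(141520 + 261568) = -231135/236196 + 44213/403088 = -231135*1/236196 + 44213*(1/403088) = -77045/78732 + 44213/403088 = -6893734261/7933981104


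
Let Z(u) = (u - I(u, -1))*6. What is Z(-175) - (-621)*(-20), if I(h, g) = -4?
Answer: -13446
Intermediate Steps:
Z(u) = 24 + 6*u (Z(u) = (u - 1*(-4))*6 = (u + 4)*6 = (4 + u)*6 = 24 + 6*u)
Z(-175) - (-621)*(-20) = (24 + 6*(-175)) - (-621)*(-20) = (24 - 1050) - 1*12420 = -1026 - 12420 = -13446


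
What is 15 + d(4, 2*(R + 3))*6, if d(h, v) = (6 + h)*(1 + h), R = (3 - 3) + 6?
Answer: 315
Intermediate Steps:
R = 6 (R = 0 + 6 = 6)
d(h, v) = (1 + h)*(6 + h)
15 + d(4, 2*(R + 3))*6 = 15 + (6 + 4² + 7*4)*6 = 15 + (6 + 16 + 28)*6 = 15 + 50*6 = 15 + 300 = 315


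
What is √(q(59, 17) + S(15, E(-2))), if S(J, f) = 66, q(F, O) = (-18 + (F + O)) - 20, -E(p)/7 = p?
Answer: 2*√26 ≈ 10.198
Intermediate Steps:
E(p) = -7*p
q(F, O) = -38 + F + O (q(F, O) = (-18 + F + O) - 20 = -38 + F + O)
√(q(59, 17) + S(15, E(-2))) = √((-38 + 59 + 17) + 66) = √(38 + 66) = √104 = 2*√26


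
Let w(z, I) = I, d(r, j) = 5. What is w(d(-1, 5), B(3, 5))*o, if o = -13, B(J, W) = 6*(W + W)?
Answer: -780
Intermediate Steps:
B(J, W) = 12*W (B(J, W) = 6*(2*W) = 12*W)
w(d(-1, 5), B(3, 5))*o = (12*5)*(-13) = 60*(-13) = -780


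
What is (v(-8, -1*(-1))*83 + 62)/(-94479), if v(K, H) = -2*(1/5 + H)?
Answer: 98/67485 ≈ 0.0014522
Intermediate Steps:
v(K, H) = -2/5 - 2*H (v(K, H) = -2*(1/5 + H) = -2/5 - 2*H)
(v(-8, -1*(-1))*83 + 62)/(-94479) = ((-2/5 - (-2)*(-1))*83 + 62)/(-94479) = ((-2/5 - 2*1)*83 + 62)*(-1/94479) = ((-2/5 - 2)*83 + 62)*(-1/94479) = (-12/5*83 + 62)*(-1/94479) = (-996/5 + 62)*(-1/94479) = -686/5*(-1/94479) = 98/67485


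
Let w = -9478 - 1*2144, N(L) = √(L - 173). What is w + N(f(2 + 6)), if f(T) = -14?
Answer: -11622 + I*√187 ≈ -11622.0 + 13.675*I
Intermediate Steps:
N(L) = √(-173 + L)
w = -11622 (w = -9478 - 2144 = -11622)
w + N(f(2 + 6)) = -11622 + √(-173 - 14) = -11622 + √(-187) = -11622 + I*√187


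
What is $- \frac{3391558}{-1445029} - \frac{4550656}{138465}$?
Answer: $- \frac{6106217810554}{200085940485} \approx -30.518$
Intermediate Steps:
$- \frac{3391558}{-1445029} - \frac{4550656}{138465} = \left(-3391558\right) \left(- \frac{1}{1445029}\right) - \frac{4550656}{138465} = \frac{3391558}{1445029} - \frac{4550656}{138465} = - \frac{6106217810554}{200085940485}$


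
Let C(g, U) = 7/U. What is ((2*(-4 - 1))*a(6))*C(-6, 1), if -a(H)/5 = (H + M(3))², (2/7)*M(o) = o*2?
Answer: 255150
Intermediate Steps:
M(o) = 7*o (M(o) = 7*(o*2)/2 = 7*(2*o)/2 = 7*o)
a(H) = -5*(21 + H)² (a(H) = -5*(H + 7*3)² = -5*(H + 21)² = -5*(21 + H)²)
((2*(-4 - 1))*a(6))*C(-6, 1) = ((2*(-4 - 1))*(-5*(21 + 6)²))*(7/1) = ((2*(-5))*(-5*27²))*(7*1) = -(-50)*729*7 = -10*(-3645)*7 = 36450*7 = 255150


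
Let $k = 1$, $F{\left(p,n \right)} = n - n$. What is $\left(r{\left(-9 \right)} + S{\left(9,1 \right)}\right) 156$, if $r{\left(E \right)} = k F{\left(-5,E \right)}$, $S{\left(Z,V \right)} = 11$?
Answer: $1716$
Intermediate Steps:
$F{\left(p,n \right)} = 0$
$r{\left(E \right)} = 0$ ($r{\left(E \right)} = 1 \cdot 0 = 0$)
$\left(r{\left(-9 \right)} + S{\left(9,1 \right)}\right) 156 = \left(0 + 11\right) 156 = 11 \cdot 156 = 1716$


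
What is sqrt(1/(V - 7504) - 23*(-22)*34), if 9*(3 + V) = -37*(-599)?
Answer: sqrt(354601962314)/4540 ≈ 131.16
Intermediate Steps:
V = 22136/9 (V = -3 + (-37*(-599))/9 = -3 + (1/9)*22163 = -3 + 22163/9 = 22136/9 ≈ 2459.6)
sqrt(1/(V - 7504) - 23*(-22)*34) = sqrt(1/(22136/9 - 7504) - 23*(-22)*34) = sqrt(1/(-45400/9) + 506*34) = sqrt(-9/45400 + 17204) = sqrt(781061591/45400) = sqrt(354601962314)/4540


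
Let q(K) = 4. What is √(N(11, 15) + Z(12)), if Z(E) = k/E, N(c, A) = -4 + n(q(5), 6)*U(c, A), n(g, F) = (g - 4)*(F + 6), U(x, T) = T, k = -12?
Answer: I*√5 ≈ 2.2361*I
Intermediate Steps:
n(g, F) = (-4 + g)*(6 + F)
N(c, A) = -4 (N(c, A) = -4 + (-24 - 4*6 + 6*4 + 6*4)*A = -4 + (-24 - 24 + 24 + 24)*A = -4 + 0*A = -4 + 0 = -4)
Z(E) = -12/E
√(N(11, 15) + Z(12)) = √(-4 - 12/12) = √(-4 - 12*1/12) = √(-4 - 1) = √(-5) = I*√5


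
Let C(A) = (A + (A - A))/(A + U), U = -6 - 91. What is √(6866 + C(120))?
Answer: √3634874/23 ≈ 82.893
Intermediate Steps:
U = -97
C(A) = A/(-97 + A) (C(A) = (A + (A - A))/(A - 97) = (A + 0)/(-97 + A) = A/(-97 + A))
√(6866 + C(120)) = √(6866 + 120/(-97 + 120)) = √(6866 + 120/23) = √(158038/23) = √3634874/23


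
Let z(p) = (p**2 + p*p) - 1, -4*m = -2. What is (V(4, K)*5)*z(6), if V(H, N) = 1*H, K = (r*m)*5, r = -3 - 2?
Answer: 1420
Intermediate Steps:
m = 1/2 (m = -1/4*(-2) = 1/2 ≈ 0.50000)
r = -5
K = -25/2 (K = -5*1/2*5 = -5/2*5 = -25/2 ≈ -12.500)
V(H, N) = H
z(p) = -1 + 2*p**2 (z(p) = (p**2 + p**2) - 1 = 2*p**2 - 1 = -1 + 2*p**2)
(V(4, K)*5)*z(6) = (4*5)*(-1 + 2*6**2) = 20*(-1 + 2*36) = 20*(-1 + 72) = 20*71 = 1420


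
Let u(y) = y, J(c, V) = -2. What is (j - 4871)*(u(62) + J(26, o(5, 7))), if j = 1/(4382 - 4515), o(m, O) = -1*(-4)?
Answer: -38870640/133 ≈ -2.9226e+5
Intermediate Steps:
o(m, O) = 4
j = -1/133 (j = 1/(-133) = -1/133 ≈ -0.0075188)
(j - 4871)*(u(62) + J(26, o(5, 7))) = (-1/133 - 4871)*(62 - 2) = -647844/133*60 = -38870640/133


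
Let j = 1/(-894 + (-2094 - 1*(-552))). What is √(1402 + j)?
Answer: √2079900039/1218 ≈ 37.443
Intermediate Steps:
j = -1/2436 (j = 1/(-894 + (-2094 + 552)) = 1/(-894 - 1542) = 1/(-2436) = -1/2436 ≈ -0.00041051)
√(1402 + j) = √(1402 - 1/2436) = √(3415271/2436) = √2079900039/1218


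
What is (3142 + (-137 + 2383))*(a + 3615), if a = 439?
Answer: 21842952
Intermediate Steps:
(3142 + (-137 + 2383))*(a + 3615) = (3142 + (-137 + 2383))*(439 + 3615) = (3142 + 2246)*4054 = 5388*4054 = 21842952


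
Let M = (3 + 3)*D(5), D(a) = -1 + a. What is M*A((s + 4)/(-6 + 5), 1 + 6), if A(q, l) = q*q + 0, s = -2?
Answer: 96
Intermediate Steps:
M = 24 (M = (3 + 3)*(-1 + 5) = 6*4 = 24)
A(q, l) = q**2 (A(q, l) = q**2 + 0 = q**2)
M*A((s + 4)/(-6 + 5), 1 + 6) = 24*((-2 + 4)/(-6 + 5))**2 = 24*(2/(-1))**2 = 24*(2*(-1))**2 = 24*(-2)**2 = 24*4 = 96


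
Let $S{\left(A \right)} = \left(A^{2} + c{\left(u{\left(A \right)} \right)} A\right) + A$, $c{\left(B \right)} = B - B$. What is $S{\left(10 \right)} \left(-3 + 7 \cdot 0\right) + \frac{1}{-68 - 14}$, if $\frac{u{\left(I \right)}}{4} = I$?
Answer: $- \frac{27061}{82} \approx -330.01$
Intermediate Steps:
$u{\left(I \right)} = 4 I$
$c{\left(B \right)} = 0$
$S{\left(A \right)} = A + A^{2}$ ($S{\left(A \right)} = \left(A^{2} + 0 A\right) + A = \left(A^{2} + 0\right) + A = A^{2} + A = A + A^{2}$)
$S{\left(10 \right)} \left(-3 + 7 \cdot 0\right) + \frac{1}{-68 - 14} = 10 \left(1 + 10\right) \left(-3 + 7 \cdot 0\right) + \frac{1}{-68 - 14} = 10 \cdot 11 \left(-3 + 0\right) + \frac{1}{-68 - 14} = 110 \left(-3\right) + \frac{1}{-82} = -330 - \frac{1}{82} = - \frac{27061}{82}$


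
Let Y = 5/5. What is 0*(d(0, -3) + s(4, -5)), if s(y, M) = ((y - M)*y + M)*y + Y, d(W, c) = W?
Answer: 0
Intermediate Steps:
Y = 1 (Y = 5*(1/5) = 1)
s(y, M) = 1 + y*(M + y*(y - M)) (s(y, M) = ((y - M)*y + M)*y + 1 = (y*(y - M) + M)*y + 1 = (M + y*(y - M))*y + 1 = y*(M + y*(y - M)) + 1 = 1 + y*(M + y*(y - M)))
0*(d(0, -3) + s(4, -5)) = 0*(0 + (1 + 4**3 - 5*4 - 1*(-5)*4**2)) = 0*(0 + (1 + 64 - 20 - 1*(-5)*16)) = 0*(0 + (1 + 64 - 20 + 80)) = 0*(0 + 125) = 0*125 = 0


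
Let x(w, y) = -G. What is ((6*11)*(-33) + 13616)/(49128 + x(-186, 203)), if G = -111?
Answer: 11438/49239 ≈ 0.23230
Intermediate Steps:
x(w, y) = 111 (x(w, y) = -1*(-111) = 111)
((6*11)*(-33) + 13616)/(49128 + x(-186, 203)) = ((6*11)*(-33) + 13616)/(49128 + 111) = (66*(-33) + 13616)/49239 = (-2178 + 13616)*(1/49239) = 11438*(1/49239) = 11438/49239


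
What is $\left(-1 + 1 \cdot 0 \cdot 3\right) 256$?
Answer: $-256$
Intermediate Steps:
$\left(-1 + 1 \cdot 0 \cdot 3\right) 256 = \left(-1 + 0 \cdot 3\right) 256 = \left(-1 + 0\right) 256 = \left(-1\right) 256 = -256$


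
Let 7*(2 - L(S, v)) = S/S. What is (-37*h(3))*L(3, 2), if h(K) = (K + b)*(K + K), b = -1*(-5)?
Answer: -23088/7 ≈ -3298.3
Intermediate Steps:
L(S, v) = 13/7 (L(S, v) = 2 - S/(7*S) = 2 - ⅐*1 = 2 - ⅐ = 13/7)
b = 5
h(K) = 2*K*(5 + K) (h(K) = (K + 5)*(K + K) = (5 + K)*(2*K) = 2*K*(5 + K))
(-37*h(3))*L(3, 2) = -74*3*(5 + 3)*(13/7) = -74*3*8*(13/7) = -37*48*(13/7) = -1776*13/7 = -23088/7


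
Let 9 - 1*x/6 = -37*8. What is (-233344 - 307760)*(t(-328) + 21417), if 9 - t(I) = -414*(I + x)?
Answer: -348067312416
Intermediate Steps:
x = 1830 (x = 54 - (-222)*8 = 54 - 6*(-296) = 54 + 1776 = 1830)
t(I) = 757629 + 414*I (t(I) = 9 - (-414)*(I + 1830) = 9 - (-414)*(1830 + I) = 9 - (-757620 - 414*I) = 9 + (757620 + 414*I) = 757629 + 414*I)
(-233344 - 307760)*(t(-328) + 21417) = (-233344 - 307760)*((757629 + 414*(-328)) + 21417) = -541104*((757629 - 135792) + 21417) = -541104*(621837 + 21417) = -541104*643254 = -348067312416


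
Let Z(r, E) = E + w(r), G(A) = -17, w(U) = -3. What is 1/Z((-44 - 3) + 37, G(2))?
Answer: -1/20 ≈ -0.050000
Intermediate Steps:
Z(r, E) = -3 + E (Z(r, E) = E - 3 = -3 + E)
1/Z((-44 - 3) + 37, G(2)) = 1/(-3 - 17) = 1/(-20) = -1/20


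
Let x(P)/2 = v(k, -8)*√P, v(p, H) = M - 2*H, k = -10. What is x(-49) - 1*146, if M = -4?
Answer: -146 + 168*I ≈ -146.0 + 168.0*I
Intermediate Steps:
v(p, H) = -4 - 2*H
x(P) = 24*√P (x(P) = 2*((-4 - 2*(-8))*√P) = 2*((-4 + 16)*√P) = 2*(12*√P) = 24*√P)
x(-49) - 1*146 = 24*√(-49) - 1*146 = 24*(7*I) - 146 = 168*I - 146 = -146 + 168*I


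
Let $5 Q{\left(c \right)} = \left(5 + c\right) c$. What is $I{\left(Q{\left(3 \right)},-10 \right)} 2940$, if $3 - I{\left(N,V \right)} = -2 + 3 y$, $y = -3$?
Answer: $41160$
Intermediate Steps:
$Q{\left(c \right)} = \frac{c \left(5 + c\right)}{5}$ ($Q{\left(c \right)} = \frac{\left(5 + c\right) c}{5} = \frac{c \left(5 + c\right)}{5}$)
$I{\left(N,V \right)} = 14$ ($I{\left(N,V \right)} = 3 - \left(-2 + 3 \left(-3\right)\right) = 3 - \left(-2 - 9\right) = 3 - -11 = 3 + 11 = 14$)
$I{\left(Q{\left(3 \right)},-10 \right)} 2940 = 14 \cdot 2940 = 41160$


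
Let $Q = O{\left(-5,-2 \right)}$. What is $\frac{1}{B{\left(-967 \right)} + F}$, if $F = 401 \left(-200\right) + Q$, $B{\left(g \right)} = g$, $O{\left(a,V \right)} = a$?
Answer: $- \frac{1}{81172} \approx -1.232 \cdot 10^{-5}$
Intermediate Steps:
$Q = -5$
$F = -80205$ ($F = 401 \left(-200\right) - 5 = -80200 - 5 = -80205$)
$\frac{1}{B{\left(-967 \right)} + F} = \frac{1}{-967 - 80205} = \frac{1}{-81172} = - \frac{1}{81172}$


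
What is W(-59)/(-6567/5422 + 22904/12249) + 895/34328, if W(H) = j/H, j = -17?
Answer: 41067685618453/88601666324360 ≈ 0.46351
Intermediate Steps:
W(H) = -17/H
W(-59)/(-6567/5422 + 22904/12249) + 895/34328 = (-17/(-59))/(-6567/5422 + 22904/12249) + 895/34328 = (-17*(-1/59))/(-6567*1/5422 + 22904*(1/12249)) + 895*(1/34328) = 17/(59*(-6567/5422 + 22904/12249)) + 895/34328 = 17/(59*(43746305/66414078)) + 895/34328 = (17/59)*(66414078/43746305) + 895/34328 = 1129039326/2581031995 + 895/34328 = 41067685618453/88601666324360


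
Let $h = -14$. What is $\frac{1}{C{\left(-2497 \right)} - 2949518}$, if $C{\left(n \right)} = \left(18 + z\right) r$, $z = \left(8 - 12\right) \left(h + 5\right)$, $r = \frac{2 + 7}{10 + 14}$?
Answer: $- \frac{4}{11797991} \approx -3.3904 \cdot 10^{-7}$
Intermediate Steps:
$r = \frac{3}{8}$ ($r = \frac{9}{24} = 9 \cdot \frac{1}{24} = \frac{3}{8} \approx 0.375$)
$z = 36$ ($z = \left(8 - 12\right) \left(-14 + 5\right) = \left(-4\right) \left(-9\right) = 36$)
$C{\left(n \right)} = \frac{81}{4}$ ($C{\left(n \right)} = \left(18 + 36\right) \frac{3}{8} = 54 \cdot \frac{3}{8} = \frac{81}{4}$)
$\frac{1}{C{\left(-2497 \right)} - 2949518} = \frac{1}{\frac{81}{4} - 2949518} = \frac{1}{- \frac{11797991}{4}} = - \frac{4}{11797991}$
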